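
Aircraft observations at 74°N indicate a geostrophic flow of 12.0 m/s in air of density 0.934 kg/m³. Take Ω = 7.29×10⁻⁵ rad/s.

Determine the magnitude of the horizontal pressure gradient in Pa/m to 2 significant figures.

1.6×10⁻³ Pa/m

Coriolis parameter at 74°N:
f = 2Ω sin φ = 2 × 7.29×10⁻⁵ × sin 74° = 1.40×10⁻⁴ s⁻¹
Geostrophic balance rearranged: |∂P/∂n| = f ρ V_g
|∂P/∂n| = 1.40×10⁻⁴ × 0.934 × 12.0 = 1.57×10⁻³ Pa/m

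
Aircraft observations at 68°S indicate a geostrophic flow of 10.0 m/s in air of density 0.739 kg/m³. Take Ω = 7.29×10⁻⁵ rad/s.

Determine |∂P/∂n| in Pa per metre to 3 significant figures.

9.99×10⁻⁴ Pa/m

Coriolis parameter at 68°S:
f = 2Ω sin φ = 2 × 7.29×10⁻⁵ × sin 68° = 1.35×10⁻⁴ s⁻¹
Geostrophic balance rearranged: |∂P/∂n| = f ρ V_g
|∂P/∂n| = 1.35×10⁻⁴ × 0.739 × 10.0 = 9.99×10⁻⁴ Pa/m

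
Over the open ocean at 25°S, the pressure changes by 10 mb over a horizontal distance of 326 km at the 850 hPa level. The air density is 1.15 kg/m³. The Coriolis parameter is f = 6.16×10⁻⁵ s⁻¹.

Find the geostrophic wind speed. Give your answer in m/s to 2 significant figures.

43 m/s

Pressure gradient: |∂P/∂n| = 1000 Pa / 326000 m = 3.07×10⁻³ Pa/m
Geostrophic balance (pressure-gradient force = Coriolis force):
V_g = (1/(fρ)) |∂P/∂n| = 3.07×10⁻³ / (6.16×10⁻⁵ × 1.15) = 43.3 m/s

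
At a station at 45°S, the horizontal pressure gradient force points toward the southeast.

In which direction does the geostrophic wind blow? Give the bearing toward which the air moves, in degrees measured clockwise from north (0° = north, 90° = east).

045°

The pressure-gradient force points toward the southeast (bearing 135°).
Geostrophic balance: in the Southern Hemisphere the Coriolis force deflects motion to the left, so the geostrophic wind blows 90° to the left of the pressure-gradient force (low pressure on the right).
Rotating 135° by 90° counterclockwise gives 045° — the wind blows toward the northeast.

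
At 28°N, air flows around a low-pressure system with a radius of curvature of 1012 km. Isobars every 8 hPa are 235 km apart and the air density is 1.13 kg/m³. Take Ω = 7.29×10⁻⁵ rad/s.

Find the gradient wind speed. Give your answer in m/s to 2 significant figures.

Coriolis parameter at 28°N:
f = 2Ω sin φ = 2 × 7.29×10⁻⁵ × sin 28° = 6.84×10⁻⁵ s⁻¹
Pressure gradient: |∂P/∂n| = 800 Pa / 235000 m = 3.40×10⁻³ Pa/m
Geostrophic speed: V_g = |∂P/∂n|/(fρ) = 3.40×10⁻³/(6.84×10⁻⁵ × 1.13) = 44.0 m/s
Around a low, centrifugal force acts outward with Coriolis, so pressure-gradient force balances both:
(1/ρ)|∂P/∂n| = fV + V²/R  →  V² + fR·V − fR·V_g = 0
With fR = 6.84×10⁻⁵ × 1012×10³ m = 69.3 m/s:
V = [−fR + √((fR)² + 4 fR V_g)]/2 = [−69.3 + √(69.3² + 4×69.3×44)]/2 = 30.5 m/s
Subgeostrophic (V < V_g = 44 m/s), as expected around a low.

31 m/s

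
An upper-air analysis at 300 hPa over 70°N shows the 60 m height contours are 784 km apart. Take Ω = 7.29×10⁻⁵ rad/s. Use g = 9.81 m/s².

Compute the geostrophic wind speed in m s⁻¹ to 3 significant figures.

Coriolis parameter at 70°N:
f = 2Ω sin φ = 2 × 7.29×10⁻⁵ × sin 70° = 1.37×10⁻⁴ s⁻¹
Height gradient: |∂Z/∂n| = 60 m / 784000 m = 7.65×10⁻⁵
On a pressure surface, geostrophic balance gives V_g = (g/f)|∂Z/∂n|:
V_g = 9.81 × 7.65×10⁻⁵ / 1.37×10⁻⁴ = 5.48 m/s

5.48 m s⁻¹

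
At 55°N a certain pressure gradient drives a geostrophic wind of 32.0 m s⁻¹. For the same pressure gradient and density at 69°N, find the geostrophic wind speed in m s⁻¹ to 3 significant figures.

With the same pressure gradient and density, V_g ∝ 1/f ∝ 1/sin φ.
V₂ = V₁ · sin φ₁ / sin φ₂ = 32.0 × sin 55° / sin 69°
V₂ = 32.0 × 0.8192/0.9336 = 28.1 m s⁻¹

28.1 m s⁻¹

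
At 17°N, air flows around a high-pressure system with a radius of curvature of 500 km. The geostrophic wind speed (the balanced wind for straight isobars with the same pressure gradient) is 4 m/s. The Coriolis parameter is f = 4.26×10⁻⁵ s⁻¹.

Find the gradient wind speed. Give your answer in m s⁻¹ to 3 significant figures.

5.34 m s⁻¹

Around a high, pressure-gradient force acts outward with centrifugal, so Coriolis balances both:
fV = (1/ρ)|∂P/∂n| + V²/R  →  V² − fR·V + fR·V_g = 0
With fR = 4.26×10⁻⁵ × 500×10³ m = 21.3 m/s:
V = [fR − √((fR)² − 4 fR V_g)]/2 = [21.3 − √(21.3² − 4×21.3×4)]/2 = 5.34 m/s
Supergeostrophic (V > V_g = 4 m/s), as expected around a high.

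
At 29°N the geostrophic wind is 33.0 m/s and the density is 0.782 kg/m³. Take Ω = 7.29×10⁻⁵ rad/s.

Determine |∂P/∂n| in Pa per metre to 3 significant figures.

Coriolis parameter at 29°N:
f = 2Ω sin φ = 2 × 7.29×10⁻⁵ × sin 29° = 7.07×10⁻⁵ s⁻¹
Geostrophic balance rearranged: |∂P/∂n| = f ρ V_g
|∂P/∂n| = 7.07×10⁻⁵ × 0.782 × 33.0 = 1.82×10⁻³ Pa/m

1.82×10⁻³ Pa/m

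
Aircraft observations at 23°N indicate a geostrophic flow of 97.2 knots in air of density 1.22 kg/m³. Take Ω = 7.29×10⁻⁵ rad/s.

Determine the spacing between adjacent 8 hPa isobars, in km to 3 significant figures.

Coriolis parameter at 23°N:
f = 2Ω sin φ = 2 × 7.29×10⁻⁵ × sin 23° = 5.70×10⁻⁵ s⁻¹
Wind speed in SI: 97.2 knots = 50.0 m/s
Geostrophic balance rearranged: |∂P/∂n| = f ρ V_g
|∂P/∂n| = 5.70×10⁻⁵ × 1.22 × 50.0 = 3.48×10⁻³ Pa/m
Isobar spacing: Δn = ΔP/|∂P/∂n| = 800 Pa / 3.48×10⁻³ Pa/m = 230192 m ≈ 230 km

230 km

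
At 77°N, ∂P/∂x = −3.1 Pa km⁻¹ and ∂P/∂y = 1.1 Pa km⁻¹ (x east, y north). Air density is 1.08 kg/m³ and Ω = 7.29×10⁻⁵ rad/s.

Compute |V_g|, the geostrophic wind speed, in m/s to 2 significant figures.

Coriolis parameter at 77°N:
f = 2Ω sin φ = 2 × 7.29×10⁻⁵ × sin 77° = 1.42×10⁻⁴ s⁻¹
Component geostrophic relations (x east, y north):
u_g = −(1/(fρ)) ∂P/∂y,  v_g = (1/(fρ)) ∂P/∂x
u_g = −(1.1×10⁻³)/(1.42×10⁻⁴ × 1.08) = −7.17 m/s;  v_g = (−3.1×10⁻³)/(1.42×10⁻⁴ × 1.08) = −20.2 m/s
|V_g| = √(u_g² + v_g²) = 21.4 m/s

21 m/s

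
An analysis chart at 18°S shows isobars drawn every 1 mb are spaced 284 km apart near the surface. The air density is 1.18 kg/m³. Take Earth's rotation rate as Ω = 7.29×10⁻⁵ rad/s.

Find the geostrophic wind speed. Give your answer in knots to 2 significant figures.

13 knots

Coriolis parameter at 18°S:
f = 2Ω sin φ = 2 × 7.29×10⁻⁵ × sin 18° = 4.51×10⁻⁵ s⁻¹
Pressure gradient: |∂P/∂n| = 100 Pa / 284000 m = 3.52×10⁻⁴ Pa/m
Geostrophic balance (pressure-gradient force = Coriolis force):
V_g = (1/(fρ)) |∂P/∂n| = 3.52×10⁻⁴ / (4.51×10⁻⁵ × 1.18) = 6.62 m/s
Converting: 6.62 m/s × 1.944 = 13 knots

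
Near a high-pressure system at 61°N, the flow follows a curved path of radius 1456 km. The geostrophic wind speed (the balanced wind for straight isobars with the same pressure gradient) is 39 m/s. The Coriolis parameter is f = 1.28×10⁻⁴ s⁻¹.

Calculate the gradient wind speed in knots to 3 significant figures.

Around a high, pressure-gradient force acts outward with centrifugal, so Coriolis balances both:
fV = (1/ρ)|∂P/∂n| + V²/R  →  V² − fR·V + fR·V_g = 0
With fR = 1.28×10⁻⁴ × 1456×10³ m = 186 m/s:
V = [fR − √((fR)² − 4 fR V_g)]/2 = [186 − √(186² − 4×186×39)]/2 = 55.6 m/s
Supergeostrophic (V > V_g = 39 m/s), as expected around a high.
Converting: 55.6 m/s × 1.944 = 108 knots

108 knots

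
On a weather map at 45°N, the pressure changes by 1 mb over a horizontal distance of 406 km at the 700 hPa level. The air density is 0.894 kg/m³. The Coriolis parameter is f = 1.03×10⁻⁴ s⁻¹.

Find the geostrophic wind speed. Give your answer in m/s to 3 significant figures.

Pressure gradient: |∂P/∂n| = 100 Pa / 406000 m = 2.46×10⁻⁴ Pa/m
Geostrophic balance (pressure-gradient force = Coriolis force):
V_g = (1/(fρ)) |∂P/∂n| = 2.46×10⁻⁴ / (1.03×10⁻⁴ × 0.894) = 2.67 m/s

2.67 m/s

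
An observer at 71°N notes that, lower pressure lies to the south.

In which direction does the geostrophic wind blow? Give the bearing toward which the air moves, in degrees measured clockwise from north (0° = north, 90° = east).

270°

The pressure-gradient force points toward the south (bearing 180°).
Geostrophic balance: in the Northern Hemisphere the Coriolis force deflects motion to the right, so the geostrophic wind blows 90° to the right of the pressure-gradient force (low pressure on the left).
Rotating 180° by 90° clockwise gives 270° — the wind blows toward the west.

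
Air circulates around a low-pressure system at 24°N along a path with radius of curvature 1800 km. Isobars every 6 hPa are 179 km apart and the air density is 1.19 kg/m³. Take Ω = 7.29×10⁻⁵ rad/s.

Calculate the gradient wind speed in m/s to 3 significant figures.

Coriolis parameter at 24°N:
f = 2Ω sin φ = 2 × 7.29×10⁻⁵ × sin 24° = 5.93×10⁻⁵ s⁻¹
Pressure gradient: |∂P/∂n| = 600 Pa / 179000 m = 3.35×10⁻³ Pa/m
Geostrophic speed: V_g = |∂P/∂n|/(fρ) = 3.35×10⁻³/(5.93×10⁻⁵ × 1.19) = 47.5 m/s
Around a low, centrifugal force acts outward with Coriolis, so pressure-gradient force balances both:
(1/ρ)|∂P/∂n| = fV + V²/R  →  V² + fR·V − fR·V_g = 0
With fR = 5.93×10⁻⁵ × 1800×10³ m = 107 m/s:
V = [−fR + √((fR)² + 4 fR V_g)]/2 = [−107 + √(107² + 4×107×47.5)]/2 = 35.6 m/s
Subgeostrophic (V < V_g = 47.5 m/s), as expected around a low.

35.6 m/s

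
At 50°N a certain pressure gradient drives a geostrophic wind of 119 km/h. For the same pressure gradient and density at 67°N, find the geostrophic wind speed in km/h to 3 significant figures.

With the same pressure gradient and density, V_g ∝ 1/f ∝ 1/sin φ.
V₂ = V₁ · sin φ₁ / sin φ₂ = 119 × sin 50° / sin 67°
V₂ = 119 × 0.7660/0.9205 = 99.0 km/h

99.0 km/h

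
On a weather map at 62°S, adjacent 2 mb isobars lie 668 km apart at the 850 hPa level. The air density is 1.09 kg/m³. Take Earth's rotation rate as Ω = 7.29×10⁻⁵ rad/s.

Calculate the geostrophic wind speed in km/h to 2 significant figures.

7.7 km/h

Coriolis parameter at 62°S:
f = 2Ω sin φ = 2 × 7.29×10⁻⁵ × sin 62° = 1.29×10⁻⁴ s⁻¹
Pressure gradient: |∂P/∂n| = 200 Pa / 668000 m = 2.99×10⁻⁴ Pa/m
Geostrophic balance (pressure-gradient force = Coriolis force):
V_g = (1/(fρ)) |∂P/∂n| = 2.99×10⁻⁴ / (1.29×10⁻⁴ × 1.09) = 2.13 m/s
Converting: 2.13 m/s × 3.6 = 7.7 km/h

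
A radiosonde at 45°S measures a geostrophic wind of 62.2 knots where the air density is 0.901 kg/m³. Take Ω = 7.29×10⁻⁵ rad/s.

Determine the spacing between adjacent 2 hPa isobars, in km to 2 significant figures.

67 km

Coriolis parameter at 45°S:
f = 2Ω sin φ = 2 × 7.29×10⁻⁵ × sin 45° = 1.03×10⁻⁴ s⁻¹
Wind speed in SI: 62.2 knots = 32.0 m/s
Geostrophic balance rearranged: |∂P/∂n| = f ρ V_g
|∂P/∂n| = 1.03×10⁻⁴ × 0.901 × 32.0 = 2.97×10⁻³ Pa/m
Isobar spacing: Δn = ΔP/|∂P/∂n| = 200 Pa / 2.97×10⁻³ Pa/m = 67287 m ≈ 67 km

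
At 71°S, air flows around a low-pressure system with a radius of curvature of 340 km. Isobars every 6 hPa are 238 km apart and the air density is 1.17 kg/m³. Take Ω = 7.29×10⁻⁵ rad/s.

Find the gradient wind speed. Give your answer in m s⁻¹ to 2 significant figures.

12 m s⁻¹

Coriolis parameter at 71°S:
f = 2Ω sin φ = 2 × 7.29×10⁻⁵ × sin 71° = 1.38×10⁻⁴ s⁻¹
Pressure gradient: |∂P/∂n| = 600 Pa / 238000 m = 2.52×10⁻³ Pa/m
Geostrophic speed: V_g = |∂P/∂n|/(fρ) = 2.52×10⁻³/(1.38×10⁻⁴ × 1.17) = 15.6 m/s
Around a low, centrifugal force acts outward with Coriolis, so pressure-gradient force balances both:
(1/ρ)|∂P/∂n| = fV + V²/R  →  V² + fR·V − fR·V_g = 0
With fR = 1.38×10⁻⁴ × 340×10³ m = 46.9 m/s:
V = [−fR + √((fR)² + 4 fR V_g)]/2 = [−46.9 + √(46.9² + 4×46.9×15.6)]/2 = 12.4 m/s
Subgeostrophic (V < V_g = 15.6 m/s), as expected around a low.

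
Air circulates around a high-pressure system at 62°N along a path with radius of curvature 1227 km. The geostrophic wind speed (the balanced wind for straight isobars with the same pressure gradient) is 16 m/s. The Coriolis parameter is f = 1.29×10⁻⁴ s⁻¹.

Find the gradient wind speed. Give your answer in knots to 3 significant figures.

35.1 knots

Around a high, pressure-gradient force acts outward with centrifugal, so Coriolis balances both:
fV = (1/ρ)|∂P/∂n| + V²/R  →  V² − fR·V + fR·V_g = 0
With fR = 1.29×10⁻⁴ × 1227×10³ m = 158 m/s:
V = [fR − √((fR)² − 4 fR V_g)]/2 = [158 − √(158² − 4×158×16)]/2 = 18.1 m/s
Supergeostrophic (V > V_g = 16 m/s), as expected around a high.
Converting: 18.1 m/s × 1.944 = 35.1 knots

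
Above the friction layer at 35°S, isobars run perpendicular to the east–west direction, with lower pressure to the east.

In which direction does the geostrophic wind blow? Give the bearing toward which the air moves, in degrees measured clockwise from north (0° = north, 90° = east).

The pressure-gradient force points toward the east (bearing 090°).
Geostrophic balance: in the Southern Hemisphere the Coriolis force deflects motion to the left, so the geostrophic wind blows 90° to the left of the pressure-gradient force (low pressure on the right).
Rotating 090° by 90° counterclockwise gives 000° — the wind blows toward the north.

000°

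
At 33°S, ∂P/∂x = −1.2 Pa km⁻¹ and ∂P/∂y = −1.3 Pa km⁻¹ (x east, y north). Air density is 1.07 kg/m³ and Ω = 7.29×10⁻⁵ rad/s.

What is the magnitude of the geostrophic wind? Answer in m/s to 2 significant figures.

Coriolis parameter at 33°S:
f = 2Ω sin φ = 2 × 7.29×10⁻⁵ × sin 33° = 7.94×10⁻⁵ s⁻¹
In the Southern Hemisphere f is negative: f = −7.94×10⁻⁵ s⁻¹.
Component geostrophic relations (x east, y north):
u_g = −(1/(fρ)) ∂P/∂y,  v_g = (1/(fρ)) ∂P/∂x
u_g = −(−1.3×10⁻³)/(−7.94×10⁻⁵ × 1.07) = −15.3 m/s;  v_g = (−1.2×10⁻³)/(−7.94×10⁻⁵ × 1.07) = 14.1 m/s
|V_g| = √(u_g² + v_g²) = 20.8 m/s

21 m/s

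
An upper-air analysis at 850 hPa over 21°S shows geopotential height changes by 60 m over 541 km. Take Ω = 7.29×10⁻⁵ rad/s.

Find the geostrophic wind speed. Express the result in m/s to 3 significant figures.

Coriolis parameter at 21°S:
f = 2Ω sin φ = 2 × 7.29×10⁻⁵ × sin 21° = 5.23×10⁻⁵ s⁻¹
Height gradient: |∂Z/∂n| = 60 m / 541000 m = 1.11×10⁻⁴
On a pressure surface, geostrophic balance gives V_g = (g/f)|∂Z/∂n|:
V_g = 9.81 × 1.11×10⁻⁴ / 5.23×10⁻⁵ = 20.8 m/s

20.8 m/s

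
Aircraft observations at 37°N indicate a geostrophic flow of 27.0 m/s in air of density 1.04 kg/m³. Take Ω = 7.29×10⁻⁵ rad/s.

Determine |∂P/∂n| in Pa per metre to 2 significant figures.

2.5×10⁻³ Pa/m

Coriolis parameter at 37°N:
f = 2Ω sin φ = 2 × 7.29×10⁻⁵ × sin 37° = 8.77×10⁻⁵ s⁻¹
Geostrophic balance rearranged: |∂P/∂n| = f ρ V_g
|∂P/∂n| = 8.77×10⁻⁵ × 1.04 × 27.0 = 2.46×10⁻³ Pa/m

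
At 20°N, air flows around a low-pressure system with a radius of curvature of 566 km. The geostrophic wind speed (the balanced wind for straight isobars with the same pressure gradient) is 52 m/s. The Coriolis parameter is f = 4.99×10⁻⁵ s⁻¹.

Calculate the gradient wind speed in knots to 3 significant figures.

51.9 knots

Around a low, centrifugal force acts outward with Coriolis, so pressure-gradient force balances both:
(1/ρ)|∂P/∂n| = fV + V²/R  →  V² + fR·V − fR·V_g = 0
With fR = 4.99×10⁻⁵ × 566×10³ m = 28.2 m/s:
V = [−fR + √((fR)² + 4 fR V_g)]/2 = [−28.2 + √(28.2² + 4×28.2×52)]/2 = 26.7 m/s
Subgeostrophic (V < V_g = 52 m/s), as expected around a low.
Converting: 26.7 m/s × 1.944 = 51.9 knots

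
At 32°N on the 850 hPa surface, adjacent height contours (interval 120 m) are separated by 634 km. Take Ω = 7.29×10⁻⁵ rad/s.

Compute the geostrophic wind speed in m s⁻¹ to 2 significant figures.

Coriolis parameter at 32°N:
f = 2Ω sin φ = 2 × 7.29×10⁻⁵ × sin 32° = 7.73×10⁻⁵ s⁻¹
Height gradient: |∂Z/∂n| = 120 m / 634000 m = 1.89×10⁻⁴
On a pressure surface, geostrophic balance gives V_g = (g/f)|∂Z/∂n|:
V_g = 9.81 × 1.89×10⁻⁴ / 7.73×10⁻⁵ = 24.0 m/s

24 m s⁻¹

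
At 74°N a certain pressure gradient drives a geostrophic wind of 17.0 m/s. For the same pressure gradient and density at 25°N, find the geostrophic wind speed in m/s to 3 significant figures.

With the same pressure gradient and density, V_g ∝ 1/f ∝ 1/sin φ.
V₂ = V₁ · sin φ₁ / sin φ₂ = 17.0 × sin 74° / sin 25°
V₂ = 17.0 × 0.9613/0.4226 = 38.7 m/s

38.7 m/s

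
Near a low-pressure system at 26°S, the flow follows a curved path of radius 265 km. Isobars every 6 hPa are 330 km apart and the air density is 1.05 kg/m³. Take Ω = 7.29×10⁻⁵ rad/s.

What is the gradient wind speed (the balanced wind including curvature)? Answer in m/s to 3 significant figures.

Coriolis parameter at 26°S:
f = 2Ω sin φ = 2 × 7.29×10⁻⁵ × sin 26° = 6.39×10⁻⁵ s⁻¹
Pressure gradient: |∂P/∂n| = 600 Pa / 330000 m = 1.82×10⁻³ Pa/m
Geostrophic speed: V_g = |∂P/∂n|/(fρ) = 1.82×10⁻³/(6.39×10⁻⁵ × 1.05) = 27.1 m/s
Around a low, centrifugal force acts outward with Coriolis, so pressure-gradient force balances both:
(1/ρ)|∂P/∂n| = fV + V²/R  →  V² + fR·V − fR·V_g = 0
With fR = 6.39×10⁻⁵ × 265×10³ m = 16.9 m/s:
V = [−fR + √((fR)² + 4 fR V_g)]/2 = [−16.9 + √(16.9² + 4×16.9×27.1)]/2 = 14.6 m/s
Subgeostrophic (V < V_g = 27.1 m/s), as expected around a low.

14.6 m/s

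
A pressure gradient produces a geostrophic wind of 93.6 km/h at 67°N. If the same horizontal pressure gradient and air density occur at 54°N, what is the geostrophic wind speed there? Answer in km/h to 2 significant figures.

110 km/h

With the same pressure gradient and density, V_g ∝ 1/f ∝ 1/sin φ.
V₂ = V₁ · sin φ₁ / sin φ₂ = 93.6 × sin 67° / sin 54°
V₂ = 93.6 × 0.9205/0.8090 = 110 km/h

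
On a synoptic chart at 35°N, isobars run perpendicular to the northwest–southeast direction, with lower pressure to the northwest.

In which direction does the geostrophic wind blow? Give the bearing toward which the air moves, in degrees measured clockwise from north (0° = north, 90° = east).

The pressure-gradient force points toward the northwest (bearing 315°).
Geostrophic balance: in the Northern Hemisphere the Coriolis force deflects motion to the right, so the geostrophic wind blows 90° to the right of the pressure-gradient force (low pressure on the left).
Rotating 315° by 90° clockwise gives 045° — the wind blows toward the northeast.

045°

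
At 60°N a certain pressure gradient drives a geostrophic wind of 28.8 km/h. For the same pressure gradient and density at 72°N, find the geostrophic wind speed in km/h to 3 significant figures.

26.2 km/h

With the same pressure gradient and density, V_g ∝ 1/f ∝ 1/sin φ.
V₂ = V₁ · sin φ₁ / sin φ₂ = 28.8 × sin 60° / sin 72°
V₂ = 28.8 × 0.8660/0.9511 = 26.2 km/h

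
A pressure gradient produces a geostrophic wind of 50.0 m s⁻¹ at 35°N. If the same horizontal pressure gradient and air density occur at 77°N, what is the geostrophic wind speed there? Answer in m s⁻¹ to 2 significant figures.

29 m s⁻¹

With the same pressure gradient and density, V_g ∝ 1/f ∝ 1/sin φ.
V₂ = V₁ · sin φ₁ / sin φ₂ = 50.0 × sin 35° / sin 77°
V₂ = 50.0 × 0.5736/0.9744 = 29 m s⁻¹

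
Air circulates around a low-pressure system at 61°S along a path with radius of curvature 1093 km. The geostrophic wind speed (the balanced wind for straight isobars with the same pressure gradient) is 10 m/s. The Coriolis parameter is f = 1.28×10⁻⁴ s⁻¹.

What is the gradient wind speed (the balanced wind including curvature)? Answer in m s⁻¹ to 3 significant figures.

Around a low, centrifugal force acts outward with Coriolis, so pressure-gradient force balances both:
(1/ρ)|∂P/∂n| = fV + V²/R  →  V² + fR·V − fR·V_g = 0
With fR = 1.28×10⁻⁴ × 1093×10³ m = 140 m/s:
V = [−fR + √((fR)² + 4 fR V_g)]/2 = [−140 + √(140² + 4×140×10)]/2 = 9.37 m/s
Subgeostrophic (V < V_g = 10 m/s), as expected around a low.

9.37 m s⁻¹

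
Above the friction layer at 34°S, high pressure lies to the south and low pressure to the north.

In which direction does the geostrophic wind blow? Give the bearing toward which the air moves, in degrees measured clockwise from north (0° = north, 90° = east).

The pressure-gradient force points toward the north (bearing 000°).
Geostrophic balance: in the Southern Hemisphere the Coriolis force deflects motion to the left, so the geostrophic wind blows 90° to the left of the pressure-gradient force (low pressure on the right).
Rotating 000° by 90° counterclockwise gives 270° — the wind blows toward the west.

270°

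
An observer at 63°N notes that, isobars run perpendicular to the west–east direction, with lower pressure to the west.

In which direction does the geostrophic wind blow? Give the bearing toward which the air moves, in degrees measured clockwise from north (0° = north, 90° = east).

The pressure-gradient force points toward the west (bearing 270°).
Geostrophic balance: in the Northern Hemisphere the Coriolis force deflects motion to the right, so the geostrophic wind blows 90° to the right of the pressure-gradient force (low pressure on the left).
Rotating 270° by 90° clockwise gives 000° — the wind blows toward the north.

000°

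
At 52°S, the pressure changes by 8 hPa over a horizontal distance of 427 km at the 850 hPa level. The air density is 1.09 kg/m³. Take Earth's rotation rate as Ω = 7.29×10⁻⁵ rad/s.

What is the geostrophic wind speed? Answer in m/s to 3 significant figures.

15.0 m/s

Coriolis parameter at 52°S:
f = 2Ω sin φ = 2 × 7.29×10⁻⁵ × sin 52° = 1.15×10⁻⁴ s⁻¹
Pressure gradient: |∂P/∂n| = 800 Pa / 427000 m = 1.87×10⁻³ Pa/m
Geostrophic balance (pressure-gradient force = Coriolis force):
V_g = (1/(fρ)) |∂P/∂n| = 1.87×10⁻³ / (1.15×10⁻⁴ × 1.09) = 15.0 m/s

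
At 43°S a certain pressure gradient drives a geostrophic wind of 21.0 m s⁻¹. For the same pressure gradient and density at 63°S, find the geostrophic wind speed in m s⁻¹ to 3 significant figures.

16.1 m s⁻¹

With the same pressure gradient and density, V_g ∝ 1/f ∝ 1/sin φ.
V₂ = V₁ · sin φ₁ / sin φ₂ = 21.0 × sin 43° / sin 63°
V₂ = 21.0 × 0.6820/0.8910 = 16.1 m s⁻¹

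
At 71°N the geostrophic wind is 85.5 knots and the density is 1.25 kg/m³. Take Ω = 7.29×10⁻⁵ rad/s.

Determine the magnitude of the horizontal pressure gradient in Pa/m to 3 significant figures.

Coriolis parameter at 71°N:
f = 2Ω sin φ = 2 × 7.29×10⁻⁵ × sin 71° = 1.38×10⁻⁴ s⁻¹
Wind speed in SI: 85.5 knots = 44.0 m/s
Geostrophic balance rearranged: |∂P/∂n| = f ρ V_g
|∂P/∂n| = 1.38×10⁻⁴ × 1.25 × 44.0 = 7.58×10⁻³ Pa/m

7.58×10⁻³ Pa/m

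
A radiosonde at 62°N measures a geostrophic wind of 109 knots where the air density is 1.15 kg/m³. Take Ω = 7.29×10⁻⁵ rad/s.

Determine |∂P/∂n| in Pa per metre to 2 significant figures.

8.3×10⁻³ Pa/m

Coriolis parameter at 62°N:
f = 2Ω sin φ = 2 × 7.29×10⁻⁵ × sin 62° = 1.29×10⁻⁴ s⁻¹
Wind speed in SI: 109 knots = 56.1 m/s
Geostrophic balance rearranged: |∂P/∂n| = f ρ V_g
|∂P/∂n| = 1.29×10⁻⁴ × 1.15 × 56.1 = 8.30×10⁻³ Pa/m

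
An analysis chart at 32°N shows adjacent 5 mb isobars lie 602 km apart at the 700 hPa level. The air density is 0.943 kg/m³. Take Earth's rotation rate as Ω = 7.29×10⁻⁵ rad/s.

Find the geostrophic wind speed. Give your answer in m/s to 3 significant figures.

Coriolis parameter at 32°N:
f = 2Ω sin φ = 2 × 7.29×10⁻⁵ × sin 32° = 7.73×10⁻⁵ s⁻¹
Pressure gradient: |∂P/∂n| = 500 Pa / 602000 m = 8.31×10⁻⁴ Pa/m
Geostrophic balance (pressure-gradient force = Coriolis force):
V_g = (1/(fρ)) |∂P/∂n| = 8.31×10⁻⁴ / (7.73×10⁻⁵ × 0.943) = 11.4 m/s

11.4 m/s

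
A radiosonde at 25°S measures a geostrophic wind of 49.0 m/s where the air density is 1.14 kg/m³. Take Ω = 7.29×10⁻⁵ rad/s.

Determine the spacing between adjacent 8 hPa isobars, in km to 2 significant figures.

230 km

Coriolis parameter at 25°S:
f = 2Ω sin φ = 2 × 7.29×10⁻⁵ × sin 25° = 6.16×10⁻⁵ s⁻¹
Geostrophic balance rearranged: |∂P/∂n| = f ρ V_g
|∂P/∂n| = 6.16×10⁻⁵ × 1.14 × 49.0 = 3.44×10⁻³ Pa/m
Isobar spacing: Δn = ΔP/|∂P/∂n| = 800 Pa / 3.44×10⁻³ Pa/m = 232425 m ≈ 230 km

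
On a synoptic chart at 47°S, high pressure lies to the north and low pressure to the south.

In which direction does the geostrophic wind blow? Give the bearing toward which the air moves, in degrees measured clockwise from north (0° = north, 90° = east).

The pressure-gradient force points toward the south (bearing 180°).
Geostrophic balance: in the Southern Hemisphere the Coriolis force deflects motion to the left, so the geostrophic wind blows 90° to the left of the pressure-gradient force (low pressure on the right).
Rotating 180° by 90° counterclockwise gives 090° — the wind blows toward the east.

090°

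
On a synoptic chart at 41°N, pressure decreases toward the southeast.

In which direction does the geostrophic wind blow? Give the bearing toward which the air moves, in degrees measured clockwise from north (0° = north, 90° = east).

225°

The pressure-gradient force points toward the southeast (bearing 135°).
Geostrophic balance: in the Northern Hemisphere the Coriolis force deflects motion to the right, so the geostrophic wind blows 90° to the right of the pressure-gradient force (low pressure on the left).
Rotating 135° by 90° clockwise gives 225° — the wind blows toward the southwest.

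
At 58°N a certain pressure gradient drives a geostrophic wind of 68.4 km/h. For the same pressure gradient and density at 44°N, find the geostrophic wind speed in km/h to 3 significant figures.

With the same pressure gradient and density, V_g ∝ 1/f ∝ 1/sin φ.
V₂ = V₁ · sin φ₁ / sin φ₂ = 68.4 × sin 58° / sin 44°
V₂ = 68.4 × 0.8480/0.6947 = 83.5 km/h

83.5 km/h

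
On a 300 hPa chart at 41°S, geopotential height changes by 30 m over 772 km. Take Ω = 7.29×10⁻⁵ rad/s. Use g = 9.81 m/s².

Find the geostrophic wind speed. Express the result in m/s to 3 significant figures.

3.99 m/s

Coriolis parameter at 41°S:
f = 2Ω sin φ = 2 × 7.29×10⁻⁵ × sin 41° = 9.57×10⁻⁵ s⁻¹
Height gradient: |∂Z/∂n| = 30 m / 772000 m = 3.89×10⁻⁵
On a pressure surface, geostrophic balance gives V_g = (g/f)|∂Z/∂n|:
V_g = 9.81 × 3.89×10⁻⁵ / 9.57×10⁻⁵ = 3.99 m/s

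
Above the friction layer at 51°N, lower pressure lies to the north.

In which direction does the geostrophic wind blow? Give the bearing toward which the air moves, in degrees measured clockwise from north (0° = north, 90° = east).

090°

The pressure-gradient force points toward the north (bearing 000°).
Geostrophic balance: in the Northern Hemisphere the Coriolis force deflects motion to the right, so the geostrophic wind blows 90° to the right of the pressure-gradient force (low pressure on the left).
Rotating 000° by 90° clockwise gives 090° — the wind blows toward the east.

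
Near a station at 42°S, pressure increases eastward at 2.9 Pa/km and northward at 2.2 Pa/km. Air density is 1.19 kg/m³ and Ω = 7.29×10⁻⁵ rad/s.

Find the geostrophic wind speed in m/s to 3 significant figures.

Coriolis parameter at 42°S:
f = 2Ω sin φ = 2 × 7.29×10⁻⁵ × sin 42° = 9.76×10⁻⁵ s⁻¹
In the Southern Hemisphere f is negative: f = −9.76×10⁻⁵ s⁻¹.
Component geostrophic relations (x east, y north):
u_g = −(1/(fρ)) ∂P/∂y,  v_g = (1/(fρ)) ∂P/∂x
u_g = −(2.2×10⁻³)/(−9.76×10⁻⁵ × 1.19) = 18.9 m/s;  v_g = (2.9×10⁻³)/(−9.76×10⁻⁵ × 1.19) = −25.0 m/s
|V_g| = √(u_g² + v_g²) = 31.4 m/s

31.4 m/s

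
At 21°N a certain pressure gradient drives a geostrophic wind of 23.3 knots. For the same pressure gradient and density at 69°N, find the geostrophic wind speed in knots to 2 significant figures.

With the same pressure gradient and density, V_g ∝ 1/f ∝ 1/sin φ.
V₂ = V₁ · sin φ₁ / sin φ₂ = 23.3 × sin 21° / sin 69°
V₂ = 23.3 × 0.3584/0.9336 = 8.9 knots

8.9 knots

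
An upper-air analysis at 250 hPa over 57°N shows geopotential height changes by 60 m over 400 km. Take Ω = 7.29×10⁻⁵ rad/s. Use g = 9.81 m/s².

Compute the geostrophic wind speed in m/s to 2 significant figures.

Coriolis parameter at 57°N:
f = 2Ω sin φ = 2 × 7.29×10⁻⁵ × sin 57° = 1.22×10⁻⁴ s⁻¹
Height gradient: |∂Z/∂n| = 60 m / 400000 m = 1.50×10⁻⁴
On a pressure surface, geostrophic balance gives V_g = (g/f)|∂Z/∂n|:
V_g = 9.81 × 1.50×10⁻⁴ / 1.22×10⁻⁴ = 12.0 m/s

12 m/s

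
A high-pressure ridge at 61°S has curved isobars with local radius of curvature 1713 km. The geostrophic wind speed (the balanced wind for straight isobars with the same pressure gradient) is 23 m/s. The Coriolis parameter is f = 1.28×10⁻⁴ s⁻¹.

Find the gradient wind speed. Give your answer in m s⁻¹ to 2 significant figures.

26 m s⁻¹

Around a high, pressure-gradient force acts outward with centrifugal, so Coriolis balances both:
fV = (1/ρ)|∂P/∂n| + V²/R  →  V² − fR·V + fR·V_g = 0
With fR = 1.28×10⁻⁴ × 1713×10³ m = 219 m/s:
V = [fR − √((fR)² − 4 fR V_g)]/2 = [219 − √(219² − 4×219×23)]/2 = 26.1 m/s
Supergeostrophic (V > V_g = 23 m/s), as expected around a high.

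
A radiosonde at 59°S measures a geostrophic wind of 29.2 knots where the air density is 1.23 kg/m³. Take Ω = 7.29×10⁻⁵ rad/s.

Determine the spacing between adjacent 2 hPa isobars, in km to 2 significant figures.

Coriolis parameter at 59°S:
f = 2Ω sin φ = 2 × 7.29×10⁻⁵ × sin 59° = 1.25×10⁻⁴ s⁻¹
Wind speed in SI: 29.2 knots = 15.0 m/s
Geostrophic balance rearranged: |∂P/∂n| = f ρ V_g
|∂P/∂n| = 1.25×10⁻⁴ × 1.23 × 15.0 = 2.31×10⁻³ Pa/m
Isobar spacing: Δn = ΔP/|∂P/∂n| = 200 Pa / 2.31×10⁻³ Pa/m = 86613 m ≈ 87 km

87 km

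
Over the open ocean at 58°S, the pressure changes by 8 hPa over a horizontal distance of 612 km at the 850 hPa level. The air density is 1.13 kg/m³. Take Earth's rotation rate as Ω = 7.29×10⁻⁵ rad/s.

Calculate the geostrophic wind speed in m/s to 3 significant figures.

Coriolis parameter at 58°S:
f = 2Ω sin φ = 2 × 7.29×10⁻⁵ × sin 58° = 1.24×10⁻⁴ s⁻¹
Pressure gradient: |∂P/∂n| = 800 Pa / 612000 m = 1.31×10⁻³ Pa/m
Geostrophic balance (pressure-gradient force = Coriolis force):
V_g = (1/(fρ)) |∂P/∂n| = 1.31×10⁻³ / (1.24×10⁻⁴ × 1.13) = 9.36 m/s

9.36 m/s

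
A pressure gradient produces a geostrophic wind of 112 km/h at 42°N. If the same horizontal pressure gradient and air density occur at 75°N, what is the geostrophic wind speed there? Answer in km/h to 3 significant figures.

77.6 km/h

With the same pressure gradient and density, V_g ∝ 1/f ∝ 1/sin φ.
V₂ = V₁ · sin φ₁ / sin φ₂ = 112 × sin 42° / sin 75°
V₂ = 112 × 0.6691/0.9659 = 77.6 km/h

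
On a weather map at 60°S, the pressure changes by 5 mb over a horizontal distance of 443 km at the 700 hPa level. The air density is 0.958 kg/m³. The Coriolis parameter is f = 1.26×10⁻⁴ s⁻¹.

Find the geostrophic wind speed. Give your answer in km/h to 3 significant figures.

33.7 km/h

Pressure gradient: |∂P/∂n| = 500 Pa / 443000 m = 1.13×10⁻³ Pa/m
Geostrophic balance (pressure-gradient force = Coriolis force):
V_g = (1/(fρ)) |∂P/∂n| = 1.13×10⁻³ / (1.26×10⁻⁴ × 0.958) = 9.35 m/s
Converting: 9.35 m/s × 3.6 = 33.7 km/h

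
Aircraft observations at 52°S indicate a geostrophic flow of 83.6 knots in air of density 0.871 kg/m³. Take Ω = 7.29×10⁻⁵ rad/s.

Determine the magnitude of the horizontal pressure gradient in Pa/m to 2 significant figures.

Coriolis parameter at 52°S:
f = 2Ω sin φ = 2 × 7.29×10⁻⁵ × sin 52° = 1.15×10⁻⁴ s⁻¹
Wind speed in SI: 83.6 knots = 43.0 m/s
Geostrophic balance rearranged: |∂P/∂n| = f ρ V_g
|∂P/∂n| = 1.15×10⁻⁴ × 0.871 × 43.0 = 4.30×10⁻³ Pa/m

4.3×10⁻³ Pa/m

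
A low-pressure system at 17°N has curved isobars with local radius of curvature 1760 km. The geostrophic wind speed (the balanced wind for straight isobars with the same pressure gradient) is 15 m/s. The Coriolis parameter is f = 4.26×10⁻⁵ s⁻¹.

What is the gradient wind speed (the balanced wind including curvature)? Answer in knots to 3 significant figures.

24.9 knots

Around a low, centrifugal force acts outward with Coriolis, so pressure-gradient force balances both:
(1/ρ)|∂P/∂n| = fV + V²/R  →  V² + fR·V − fR·V_g = 0
With fR = 4.26×10⁻⁵ × 1760×10³ m = 75.0 m/s:
V = [−fR + √((fR)² + 4 fR V_g)]/2 = [−75.0 + √(75.0² + 4×75.0×15)]/2 = 12.8 m/s
Subgeostrophic (V < V_g = 15 m/s), as expected around a low.
Converting: 12.8 m/s × 1.944 = 24.9 knots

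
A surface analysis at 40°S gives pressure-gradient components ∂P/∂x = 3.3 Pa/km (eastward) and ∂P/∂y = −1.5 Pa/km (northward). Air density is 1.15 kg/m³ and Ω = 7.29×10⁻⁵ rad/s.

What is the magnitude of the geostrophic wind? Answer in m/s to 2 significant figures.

Coriolis parameter at 40°S:
f = 2Ω sin φ = 2 × 7.29×10⁻⁵ × sin 40° = 9.37×10⁻⁵ s⁻¹
In the Southern Hemisphere f is negative: f = −9.37×10⁻⁵ s⁻¹.
Component geostrophic relations (x east, y north):
u_g = −(1/(fρ)) ∂P/∂y,  v_g = (1/(fρ)) ∂P/∂x
u_g = −(−1.5×10⁻³)/(−9.37×10⁻⁵ × 1.15) = −13.9 m/s;  v_g = (3.3×10⁻³)/(−9.37×10⁻⁵ × 1.15) = −30.6 m/s
|V_g| = √(u_g² + v_g²) = 33.6 m/s

34 m/s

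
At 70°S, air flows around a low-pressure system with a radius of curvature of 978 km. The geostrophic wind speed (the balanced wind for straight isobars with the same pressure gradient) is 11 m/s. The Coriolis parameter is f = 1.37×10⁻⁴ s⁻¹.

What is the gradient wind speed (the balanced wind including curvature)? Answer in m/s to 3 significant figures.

Around a low, centrifugal force acts outward with Coriolis, so pressure-gradient force balances both:
(1/ρ)|∂P/∂n| = fV + V²/R  →  V² + fR·V − fR·V_g = 0
With fR = 1.37×10⁻⁴ × 978×10³ m = 134 m/s:
V = [−fR + √((fR)² + 4 fR V_g)]/2 = [−134 + √(134² + 4×134×11)]/2 = 10.2 m/s
Subgeostrophic (V < V_g = 11 m/s), as expected around a low.

10.2 m/s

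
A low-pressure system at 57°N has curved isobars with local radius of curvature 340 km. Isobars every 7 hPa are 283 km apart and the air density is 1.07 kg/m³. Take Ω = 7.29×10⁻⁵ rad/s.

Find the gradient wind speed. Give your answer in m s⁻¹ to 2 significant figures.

Coriolis parameter at 57°N:
f = 2Ω sin φ = 2 × 7.29×10⁻⁵ × sin 57° = 1.22×10⁻⁴ s⁻¹
Pressure gradient: |∂P/∂n| = 700 Pa / 283000 m = 2.47×10⁻³ Pa/m
Geostrophic speed: V_g = |∂P/∂n|/(fρ) = 2.47×10⁻³/(1.22×10⁻⁴ × 1.07) = 18.9 m/s
Around a low, centrifugal force acts outward with Coriolis, so pressure-gradient force balances both:
(1/ρ)|∂P/∂n| = fV + V²/R  →  V² + fR·V − fR·V_g = 0
With fR = 1.22×10⁻⁴ × 340×10³ m = 41.6 m/s:
V = [−fR + √((fR)² + 4 fR V_g)]/2 = [−41.6 + √(41.6² + 4×41.6×18.9)]/2 = 14.1 m/s
Subgeostrophic (V < V_g = 18.9 m/s), as expected around a low.

14 m s⁻¹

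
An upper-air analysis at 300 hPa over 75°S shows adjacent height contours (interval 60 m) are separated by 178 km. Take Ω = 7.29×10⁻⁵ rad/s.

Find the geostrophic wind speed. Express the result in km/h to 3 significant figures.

Coriolis parameter at 75°S:
f = 2Ω sin φ = 2 × 7.29×10⁻⁵ × sin 75° = 1.41×10⁻⁴ s⁻¹
Height gradient: |∂Z/∂n| = 60 m / 178000 m = 3.37×10⁻⁴
On a pressure surface, geostrophic balance gives V_g = (g/f)|∂Z/∂n|:
V_g = 9.81 × 3.37×10⁻⁴ / 1.41×10⁻⁴ = 23.5 m/s
Converting: 23.5 m/s × 3.6 = 84.5 km/h

84.5 km/h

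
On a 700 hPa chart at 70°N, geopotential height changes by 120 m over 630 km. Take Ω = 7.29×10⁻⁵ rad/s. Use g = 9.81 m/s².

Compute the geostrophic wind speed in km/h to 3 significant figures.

49.1 km/h

Coriolis parameter at 70°N:
f = 2Ω sin φ = 2 × 7.29×10⁻⁵ × sin 70° = 1.37×10⁻⁴ s⁻¹
Height gradient: |∂Z/∂n| = 120 m / 630000 m = 1.90×10⁻⁴
On a pressure surface, geostrophic balance gives V_g = (g/f)|∂Z/∂n|:
V_g = 9.81 × 1.90×10⁻⁴ / 1.37×10⁻⁴ = 13.6 m/s
Converting: 13.6 m/s × 3.6 = 49.1 km/h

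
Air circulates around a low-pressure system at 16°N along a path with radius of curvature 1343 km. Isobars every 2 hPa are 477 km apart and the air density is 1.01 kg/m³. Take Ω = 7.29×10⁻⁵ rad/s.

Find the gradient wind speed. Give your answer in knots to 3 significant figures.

Coriolis parameter at 16°N:
f = 2Ω sin φ = 2 × 7.29×10⁻⁵ × sin 16° = 4.02×10⁻⁵ s⁻¹
Pressure gradient: |∂P/∂n| = 200 Pa / 477000 m = 4.19×10⁻⁴ Pa/m
Geostrophic speed: V_g = |∂P/∂n|/(fρ) = 4.19×10⁻⁴/(4.02×10⁻⁵ × 1.01) = 10.3 m/s
Around a low, centrifugal force acts outward with Coriolis, so pressure-gradient force balances both:
(1/ρ)|∂P/∂n| = fV + V²/R  →  V² + fR·V − fR·V_g = 0
With fR = 4.02×10⁻⁵ × 1343×10³ m = 54.0 m/s:
V = [−fR + √((fR)² + 4 fR V_g)]/2 = [−54.0 + √(54.0² + 4×54.0×10.3)]/2 = 8.87 m/s
Subgeostrophic (V < V_g = 10.3 m/s), as expected around a low.
Converting: 8.87 m/s × 1.944 = 17.2 knots

17.2 knots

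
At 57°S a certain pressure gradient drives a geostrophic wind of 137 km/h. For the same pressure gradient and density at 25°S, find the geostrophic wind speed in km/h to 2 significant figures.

270 km/h

With the same pressure gradient and density, V_g ∝ 1/f ∝ 1/sin φ.
V₂ = V₁ · sin φ₁ / sin φ₂ = 137 × sin 57° / sin 25°
V₂ = 137 × 0.8387/0.4226 = 270 km/h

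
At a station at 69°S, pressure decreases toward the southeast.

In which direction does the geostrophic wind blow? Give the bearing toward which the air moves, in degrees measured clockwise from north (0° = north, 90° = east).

The pressure-gradient force points toward the southeast (bearing 135°).
Geostrophic balance: in the Southern Hemisphere the Coriolis force deflects motion to the left, so the geostrophic wind blows 90° to the left of the pressure-gradient force (low pressure on the right).
Rotating 135° by 90° counterclockwise gives 045° — the wind blows toward the northeast.

045°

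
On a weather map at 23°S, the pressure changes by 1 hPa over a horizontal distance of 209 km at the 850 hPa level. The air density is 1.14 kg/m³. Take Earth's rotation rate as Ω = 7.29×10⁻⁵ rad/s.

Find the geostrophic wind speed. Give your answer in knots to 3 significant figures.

Coriolis parameter at 23°S:
f = 2Ω sin φ = 2 × 7.29×10⁻⁵ × sin 23° = 5.70×10⁻⁵ s⁻¹
Pressure gradient: |∂P/∂n| = 100 Pa / 209000 m = 4.78×10⁻⁴ Pa/m
Geostrophic balance (pressure-gradient force = Coriolis force):
V_g = (1/(fρ)) |∂P/∂n| = 4.78×10⁻⁴ / (5.70×10⁻⁵ × 1.14) = 7.37 m/s
Converting: 7.37 m/s × 1.944 = 14.3 knots

14.3 knots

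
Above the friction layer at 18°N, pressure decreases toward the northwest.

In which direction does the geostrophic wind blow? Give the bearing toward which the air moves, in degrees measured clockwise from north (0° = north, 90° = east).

045°

The pressure-gradient force points toward the northwest (bearing 315°).
Geostrophic balance: in the Northern Hemisphere the Coriolis force deflects motion to the right, so the geostrophic wind blows 90° to the right of the pressure-gradient force (low pressure on the left).
Rotating 315° by 90° clockwise gives 045° — the wind blows toward the northeast.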